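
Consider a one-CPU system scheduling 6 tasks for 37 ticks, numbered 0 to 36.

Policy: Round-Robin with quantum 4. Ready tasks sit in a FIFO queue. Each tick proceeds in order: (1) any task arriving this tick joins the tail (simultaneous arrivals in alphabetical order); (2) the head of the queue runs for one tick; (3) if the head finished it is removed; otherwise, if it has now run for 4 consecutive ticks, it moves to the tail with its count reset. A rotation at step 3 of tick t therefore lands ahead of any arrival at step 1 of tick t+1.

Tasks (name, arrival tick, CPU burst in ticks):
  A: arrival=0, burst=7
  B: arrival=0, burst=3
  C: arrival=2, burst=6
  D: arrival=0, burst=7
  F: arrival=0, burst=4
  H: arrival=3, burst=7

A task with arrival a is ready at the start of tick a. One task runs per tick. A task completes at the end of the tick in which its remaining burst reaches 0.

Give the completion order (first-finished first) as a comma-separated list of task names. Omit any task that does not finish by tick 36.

t=0: queue=[A,B,D,F] q_used=0 → run A
t=1: queue=[A,B,D,F] q_used=1 → run A
t=2: queue=[A,B,D,F,C] q_used=2 → run A
t=3: queue=[A,B,D,F,C,H] q_used=3 → run A
t=4: queue=[B,D,F,C,H,A] q_used=0 → run B
t=5: queue=[B,D,F,C,H,A] q_used=1 → run B
t=6: queue=[B,D,F,C,H,A] q_used=2 → run B
t=7: queue=[D,F,C,H,A] q_used=0 → run D
t=8: queue=[D,F,C,H,A] q_used=1 → run D
t=9: queue=[D,F,C,H,A] q_used=2 → run D
t=10: queue=[D,F,C,H,A] q_used=3 → run D
t=11: queue=[F,C,H,A,D] q_used=0 → run F
t=12: queue=[F,C,H,A,D] q_used=1 → run F
t=13: queue=[F,C,H,A,D] q_used=2 → run F
t=14: queue=[F,C,H,A,D] q_used=3 → run F
t=15: queue=[C,H,A,D] q_used=0 → run C
t=16: queue=[C,H,A,D] q_used=1 → run C
t=17: queue=[C,H,A,D] q_used=2 → run C
t=18: queue=[C,H,A,D] q_used=3 → run C
t=19: queue=[H,A,D,C] q_used=0 → run H
t=20: queue=[H,A,D,C] q_used=1 → run H
t=21: queue=[H,A,D,C] q_used=2 → run H
t=22: queue=[H,A,D,C] q_used=3 → run H
t=23: queue=[A,D,C,H] q_used=0 → run A
t=24: queue=[A,D,C,H] q_used=1 → run A
t=25: queue=[A,D,C,H] q_used=2 → run A
t=26: queue=[D,C,H] q_used=0 → run D
t=27: queue=[D,C,H] q_used=1 → run D
t=28: queue=[D,C,H] q_used=2 → run D
t=29: queue=[C,H] q_used=0 → run C
t=30: queue=[C,H] q_used=1 → run C
t=31: queue=[H] q_used=0 → run H
t=32: queue=[H] q_used=1 → run H
t=33: queue=[H] q_used=2 → run H
t=34: (idle)
t=35: (idle)
t=36: (idle)

completion order = B, F, A, D, C, H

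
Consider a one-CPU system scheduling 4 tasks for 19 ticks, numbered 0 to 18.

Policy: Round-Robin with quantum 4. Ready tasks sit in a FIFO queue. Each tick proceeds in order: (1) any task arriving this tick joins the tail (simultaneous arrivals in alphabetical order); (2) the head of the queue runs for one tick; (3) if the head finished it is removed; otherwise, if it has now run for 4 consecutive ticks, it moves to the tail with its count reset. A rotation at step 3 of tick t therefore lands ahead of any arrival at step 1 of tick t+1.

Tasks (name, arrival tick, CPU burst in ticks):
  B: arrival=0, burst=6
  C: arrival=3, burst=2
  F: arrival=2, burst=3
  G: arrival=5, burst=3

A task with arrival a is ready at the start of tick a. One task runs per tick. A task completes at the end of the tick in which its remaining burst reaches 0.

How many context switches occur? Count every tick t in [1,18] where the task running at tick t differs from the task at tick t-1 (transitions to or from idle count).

t=0: queue=[B] q_used=0 → run B
t=1: queue=[B] q_used=1 → run B
t=2: queue=[B,F] q_used=2 → run B
t=3: queue=[B,F,C] q_used=3 → run B
t=4: queue=[F,C,B] q_used=0 → run F
t=5: queue=[F,C,B,G] q_used=1 → run F
t=6: queue=[F,C,B,G] q_used=2 → run F
t=7: queue=[C,B,G] q_used=0 → run C
t=8: queue=[C,B,G] q_used=1 → run C
t=9: queue=[B,G] q_used=0 → run B
t=10: queue=[B,G] q_used=1 → run B
t=11: queue=[G] q_used=0 → run G
t=12: queue=[G] q_used=1 → run G
t=13: queue=[G] q_used=2 → run G
t=14: (idle)
t=15: (idle)
t=16: (idle)
t=17: (idle)
t=18: (idle)

context switches = 5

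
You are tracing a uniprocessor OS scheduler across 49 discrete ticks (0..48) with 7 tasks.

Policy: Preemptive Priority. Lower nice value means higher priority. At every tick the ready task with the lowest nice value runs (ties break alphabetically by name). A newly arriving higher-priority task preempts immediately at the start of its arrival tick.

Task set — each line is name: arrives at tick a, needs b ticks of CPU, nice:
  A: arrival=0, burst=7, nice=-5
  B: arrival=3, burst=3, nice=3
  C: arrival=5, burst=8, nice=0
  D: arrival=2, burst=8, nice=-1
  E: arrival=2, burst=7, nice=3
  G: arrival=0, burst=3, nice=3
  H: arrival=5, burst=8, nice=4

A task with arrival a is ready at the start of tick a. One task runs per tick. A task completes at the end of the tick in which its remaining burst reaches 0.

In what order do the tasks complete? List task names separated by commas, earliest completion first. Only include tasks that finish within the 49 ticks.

completion order = A, D, C, B, E, G, H

t=0: ready={A,G} → run A
t=1: ready={A,G} → run A
t=2: ready={A,D,E,G} → run A
t=3: ready={A,B,D,E,G} → run A
t=4: ready={A,B,D,E,G} → run A
t=5: ready={A,B,C,D,E,G,H} → run A
t=6: ready={A,B,C,D,E,G,H} → run A
t=7: ready={B,C,D,E,G,H} → run D
t=8: ready={B,C,D,E,G,H} → run D
t=9: ready={B,C,D,E,G,H} → run D
t=10: ready={B,C,D,E,G,H} → run D
t=11: ready={B,C,D,E,G,H} → run D
t=12: ready={B,C,D,E,G,H} → run D
t=13: ready={B,C,D,E,G,H} → run D
t=14: ready={B,C,D,E,G,H} → run D
t=15: ready={B,C,E,G,H} → run C
t=16: ready={B,C,E,G,H} → run C
t=17: ready={B,C,E,G,H} → run C
t=18: ready={B,C,E,G,H} → run C
t=19: ready={B,C,E,G,H} → run C
t=20: ready={B,C,E,G,H} → run C
t=21: ready={B,C,E,G,H} → run C
t=22: ready={B,C,E,G,H} → run C
t=23: ready={B,E,G,H} → run B
t=24: ready={B,E,G,H} → run B
t=25: ready={B,E,G,H} → run B
t=26: ready={E,G,H} → run E
t=27: ready={E,G,H} → run E
t=28: ready={E,G,H} → run E
t=29: ready={E,G,H} → run E
t=30: ready={E,G,H} → run E
t=31: ready={E,G,H} → run E
t=32: ready={E,G,H} → run E
t=33: ready={G,H} → run G
t=34: ready={G,H} → run G
t=35: ready={G,H} → run G
t=36: ready={H} → run H
t=37: ready={H} → run H
t=38: ready={H} → run H
t=39: ready={H} → run H
t=40: ready={H} → run H
t=41: ready={H} → run H
t=42: ready={H} → run H
t=43: ready={H} → run H
t=44: (idle)
t=45: (idle)
t=46: (idle)
t=47: (idle)
t=48: (idle)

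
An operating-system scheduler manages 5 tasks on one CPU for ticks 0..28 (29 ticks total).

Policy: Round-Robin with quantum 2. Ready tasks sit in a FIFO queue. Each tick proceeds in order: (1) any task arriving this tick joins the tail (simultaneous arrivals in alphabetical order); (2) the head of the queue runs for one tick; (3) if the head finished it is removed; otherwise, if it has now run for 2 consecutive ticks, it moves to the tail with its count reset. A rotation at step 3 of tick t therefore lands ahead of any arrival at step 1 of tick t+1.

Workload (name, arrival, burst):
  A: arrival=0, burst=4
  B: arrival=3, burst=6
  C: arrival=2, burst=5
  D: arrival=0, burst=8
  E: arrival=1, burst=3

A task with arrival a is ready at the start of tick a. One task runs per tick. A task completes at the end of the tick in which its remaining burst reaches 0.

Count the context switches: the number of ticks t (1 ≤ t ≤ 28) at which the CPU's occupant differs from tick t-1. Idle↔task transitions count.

context switches = 14

t=0: queue=[A,D] q_used=0 → run A
t=1: queue=[A,D,E] q_used=1 → run A
t=2: queue=[D,E,A,C] q_used=0 → run D
t=3: queue=[D,E,A,C,B] q_used=1 → run D
t=4: queue=[E,A,C,B,D] q_used=0 → run E
t=5: queue=[E,A,C,B,D] q_used=1 → run E
t=6: queue=[A,C,B,D,E] q_used=0 → run A
t=7: queue=[A,C,B,D,E] q_used=1 → run A
t=8: queue=[C,B,D,E] q_used=0 → run C
t=9: queue=[C,B,D,E] q_used=1 → run C
t=10: queue=[B,D,E,C] q_used=0 → run B
t=11: queue=[B,D,E,C] q_used=1 → run B
t=12: queue=[D,E,C,B] q_used=0 → run D
t=13: queue=[D,E,C,B] q_used=1 → run D
t=14: queue=[E,C,B,D] q_used=0 → run E
t=15: queue=[C,B,D] q_used=0 → run C
t=16: queue=[C,B,D] q_used=1 → run C
t=17: queue=[B,D,C] q_used=0 → run B
t=18: queue=[B,D,C] q_used=1 → run B
t=19: queue=[D,C,B] q_used=0 → run D
t=20: queue=[D,C,B] q_used=1 → run D
t=21: queue=[C,B,D] q_used=0 → run C
t=22: queue=[B,D] q_used=0 → run B
t=23: queue=[B,D] q_used=1 → run B
t=24: queue=[D] q_used=0 → run D
t=25: queue=[D] q_used=1 → run D
t=26: (idle)
t=27: (idle)
t=28: (idle)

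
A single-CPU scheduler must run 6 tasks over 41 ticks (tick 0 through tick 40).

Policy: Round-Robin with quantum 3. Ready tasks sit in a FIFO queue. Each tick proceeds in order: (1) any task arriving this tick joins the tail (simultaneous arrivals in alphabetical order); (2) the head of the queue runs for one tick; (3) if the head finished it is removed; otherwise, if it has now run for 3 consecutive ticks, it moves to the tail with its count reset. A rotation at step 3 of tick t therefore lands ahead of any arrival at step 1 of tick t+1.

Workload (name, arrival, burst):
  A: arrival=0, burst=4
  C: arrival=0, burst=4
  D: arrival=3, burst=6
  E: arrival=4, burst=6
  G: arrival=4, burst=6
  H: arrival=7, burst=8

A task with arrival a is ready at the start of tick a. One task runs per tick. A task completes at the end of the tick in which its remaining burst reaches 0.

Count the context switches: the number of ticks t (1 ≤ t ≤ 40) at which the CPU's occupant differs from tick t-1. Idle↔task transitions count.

t=0: queue=[A,C] q_used=0 → run A
t=1: queue=[A,C] q_used=1 → run A
t=2: queue=[A,C] q_used=2 → run A
t=3: queue=[C,A,D] q_used=0 → run C
t=4: queue=[C,A,D,E,G] q_used=1 → run C
t=5: queue=[C,A,D,E,G] q_used=2 → run C
t=6: queue=[A,D,E,G,C] q_used=0 → run A
t=7: queue=[D,E,G,C,H] q_used=0 → run D
t=8: queue=[D,E,G,C,H] q_used=1 → run D
t=9: queue=[D,E,G,C,H] q_used=2 → run D
t=10: queue=[E,G,C,H,D] q_used=0 → run E
t=11: queue=[E,G,C,H,D] q_used=1 → run E
t=12: queue=[E,G,C,H,D] q_used=2 → run E
t=13: queue=[G,C,H,D,E] q_used=0 → run G
t=14: queue=[G,C,H,D,E] q_used=1 → run G
t=15: queue=[G,C,H,D,E] q_used=2 → run G
t=16: queue=[C,H,D,E,G] q_used=0 → run C
t=17: queue=[H,D,E,G] q_used=0 → run H
t=18: queue=[H,D,E,G] q_used=1 → run H
t=19: queue=[H,D,E,G] q_used=2 → run H
t=20: queue=[D,E,G,H] q_used=0 → run D
t=21: queue=[D,E,G,H] q_used=1 → run D
t=22: queue=[D,E,G,H] q_used=2 → run D
t=23: queue=[E,G,H] q_used=0 → run E
t=24: queue=[E,G,H] q_used=1 → run E
t=25: queue=[E,G,H] q_used=2 → run E
t=26: queue=[G,H] q_used=0 → run G
t=27: queue=[G,H] q_used=1 → run G
t=28: queue=[G,H] q_used=2 → run G
t=29: queue=[H] q_used=0 → run H
t=30: queue=[H] q_used=1 → run H
t=31: queue=[H] q_used=2 → run H
t=32: queue=[H] q_used=0 → run H
t=33: queue=[H] q_used=1 → run H
t=34: (idle)
t=35: (idle)
t=36: (idle)
t=37: (idle)
t=38: (idle)
t=39: (idle)
t=40: (idle)

context switches = 12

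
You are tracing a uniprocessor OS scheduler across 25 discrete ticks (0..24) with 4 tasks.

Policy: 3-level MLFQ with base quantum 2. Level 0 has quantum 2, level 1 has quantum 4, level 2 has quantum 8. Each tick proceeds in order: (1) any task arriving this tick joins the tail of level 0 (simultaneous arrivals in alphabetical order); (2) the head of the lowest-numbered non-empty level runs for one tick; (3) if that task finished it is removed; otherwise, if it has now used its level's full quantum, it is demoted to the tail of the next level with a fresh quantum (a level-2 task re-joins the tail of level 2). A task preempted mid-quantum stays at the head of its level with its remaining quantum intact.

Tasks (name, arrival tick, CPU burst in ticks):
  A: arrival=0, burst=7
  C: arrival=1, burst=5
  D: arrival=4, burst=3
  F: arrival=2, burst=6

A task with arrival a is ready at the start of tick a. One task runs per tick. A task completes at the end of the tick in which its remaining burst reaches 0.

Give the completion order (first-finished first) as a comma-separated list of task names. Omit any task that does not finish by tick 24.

t=0: L0/L1/L2 = A/-/- → run A
t=1: L0/L1/L2 = AC/-/- → run A
t=2: L0/L1/L2 = CF/A/- → run C
t=3: L0/L1/L2 = CF/A/- → run C
t=4: L0/L1/L2 = FD/AC/- → run F
t=5: L0/L1/L2 = FD/AC/- → run F
t=6: L0/L1/L2 = D/ACF/- → run D
t=7: L0/L1/L2 = D/ACF/- → run D
t=8: L0/L1/L2 = -/ACFD/- → run A
t=9: L0/L1/L2 = -/ACFD/- → run A
t=10: L0/L1/L2 = -/ACFD/- → run A
t=11: L0/L1/L2 = -/ACFD/- → run A
t=12: L0/L1/L2 = -/CFD/A → run C
t=13: L0/L1/L2 = -/CFD/A → run C
t=14: L0/L1/L2 = -/CFD/A → run C
t=15: L0/L1/L2 = -/FD/A → run F
t=16: L0/L1/L2 = -/FD/A → run F
t=17: L0/L1/L2 = -/FD/A → run F
t=18: L0/L1/L2 = -/FD/A → run F
t=19: L0/L1/L2 = -/D/A → run D
t=20: L0/L1/L2 = -/-/A → run A
t=21: (idle)
t=22: (idle)
t=23: (idle)
t=24: (idle)

completion order = C, F, D, A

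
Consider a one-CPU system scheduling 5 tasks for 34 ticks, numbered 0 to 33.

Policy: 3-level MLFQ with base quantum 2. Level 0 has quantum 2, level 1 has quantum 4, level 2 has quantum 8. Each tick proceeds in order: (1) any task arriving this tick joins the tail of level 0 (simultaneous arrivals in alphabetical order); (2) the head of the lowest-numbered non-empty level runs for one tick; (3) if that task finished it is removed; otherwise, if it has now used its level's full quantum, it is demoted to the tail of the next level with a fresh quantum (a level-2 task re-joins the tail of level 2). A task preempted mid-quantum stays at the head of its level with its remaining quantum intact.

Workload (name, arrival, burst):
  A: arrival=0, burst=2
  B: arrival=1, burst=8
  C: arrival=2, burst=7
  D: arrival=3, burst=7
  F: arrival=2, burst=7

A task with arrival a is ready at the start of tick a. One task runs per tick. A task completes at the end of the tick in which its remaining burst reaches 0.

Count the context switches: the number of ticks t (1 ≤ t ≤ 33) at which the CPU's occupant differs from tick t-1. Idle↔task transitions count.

context switches = 13

t=0: L0/L1/L2 = A/-/- → run A
t=1: L0/L1/L2 = AB/-/- → run A
t=2: L0/L1/L2 = BCF/-/- → run B
t=3: L0/L1/L2 = BCFD/-/- → run B
t=4: L0/L1/L2 = CFD/B/- → run C
t=5: L0/L1/L2 = CFD/B/- → run C
t=6: L0/L1/L2 = FD/BC/- → run F
t=7: L0/L1/L2 = FD/BC/- → run F
t=8: L0/L1/L2 = D/BCF/- → run D
t=9: L0/L1/L2 = D/BCF/- → run D
t=10: L0/L1/L2 = -/BCFD/- → run B
t=11: L0/L1/L2 = -/BCFD/- → run B
t=12: L0/L1/L2 = -/BCFD/- → run B
t=13: L0/L1/L2 = -/BCFD/- → run B
t=14: L0/L1/L2 = -/CFD/B → run C
t=15: L0/L1/L2 = -/CFD/B → run C
t=16: L0/L1/L2 = -/CFD/B → run C
t=17: L0/L1/L2 = -/CFD/B → run C
t=18: L0/L1/L2 = -/FD/BC → run F
t=19: L0/L1/L2 = -/FD/BC → run F
t=20: L0/L1/L2 = -/FD/BC → run F
t=21: L0/L1/L2 = -/FD/BC → run F
t=22: L0/L1/L2 = -/D/BCF → run D
t=23: L0/L1/L2 = -/D/BCF → run D
t=24: L0/L1/L2 = -/D/BCF → run D
t=25: L0/L1/L2 = -/D/BCF → run D
t=26: L0/L1/L2 = -/-/BCFD → run B
t=27: L0/L1/L2 = -/-/BCFD → run B
t=28: L0/L1/L2 = -/-/CFD → run C
t=29: L0/L1/L2 = -/-/FD → run F
t=30: L0/L1/L2 = -/-/D → run D
t=31: (idle)
t=32: (idle)
t=33: (idle)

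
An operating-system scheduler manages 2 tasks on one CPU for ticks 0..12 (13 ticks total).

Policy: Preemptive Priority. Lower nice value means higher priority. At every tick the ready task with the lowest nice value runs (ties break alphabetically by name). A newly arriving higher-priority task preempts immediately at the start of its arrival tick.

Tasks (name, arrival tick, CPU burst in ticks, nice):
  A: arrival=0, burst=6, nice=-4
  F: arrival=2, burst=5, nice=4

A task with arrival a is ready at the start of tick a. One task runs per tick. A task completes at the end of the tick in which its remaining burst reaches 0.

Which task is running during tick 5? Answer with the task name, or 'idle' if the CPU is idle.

t=0: ready={A} → run A
t=1: ready={A} → run A
t=2: ready={A,F} → run A
t=3: ready={A,F} → run A
t=4: ready={A,F} → run A
t=5: ready={A,F} → run A
t=6: ready={F} → run F
t=7: ready={F} → run F
t=8: ready={F} → run F
t=9: ready={F} → run F
t=10: ready={F} → run F
t=11: (idle)
t=12: (idle)

running at tick 5 = A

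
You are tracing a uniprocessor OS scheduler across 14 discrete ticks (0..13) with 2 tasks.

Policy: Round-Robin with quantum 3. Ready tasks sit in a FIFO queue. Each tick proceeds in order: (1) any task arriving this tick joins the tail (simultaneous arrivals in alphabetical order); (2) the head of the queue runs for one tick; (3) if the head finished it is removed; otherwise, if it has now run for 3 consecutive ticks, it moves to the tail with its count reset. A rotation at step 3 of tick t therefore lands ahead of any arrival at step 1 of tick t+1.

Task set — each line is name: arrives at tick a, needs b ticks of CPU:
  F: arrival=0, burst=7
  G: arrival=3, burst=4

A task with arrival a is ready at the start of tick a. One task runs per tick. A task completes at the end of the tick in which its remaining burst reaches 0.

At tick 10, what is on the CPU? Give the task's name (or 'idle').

t=0: queue=[F] q_used=0 → run F
t=1: queue=[F] q_used=1 → run F
t=2: queue=[F] q_used=2 → run F
t=3: queue=[F,G] q_used=0 → run F
t=4: queue=[F,G] q_used=1 → run F
t=5: queue=[F,G] q_used=2 → run F
t=6: queue=[G,F] q_used=0 → run G
t=7: queue=[G,F] q_used=1 → run G
t=8: queue=[G,F] q_used=2 → run G
t=9: queue=[F,G] q_used=0 → run F
t=10: queue=[G] q_used=0 → run G
t=11: (idle)
t=12: (idle)
t=13: (idle)

running at tick 10 = G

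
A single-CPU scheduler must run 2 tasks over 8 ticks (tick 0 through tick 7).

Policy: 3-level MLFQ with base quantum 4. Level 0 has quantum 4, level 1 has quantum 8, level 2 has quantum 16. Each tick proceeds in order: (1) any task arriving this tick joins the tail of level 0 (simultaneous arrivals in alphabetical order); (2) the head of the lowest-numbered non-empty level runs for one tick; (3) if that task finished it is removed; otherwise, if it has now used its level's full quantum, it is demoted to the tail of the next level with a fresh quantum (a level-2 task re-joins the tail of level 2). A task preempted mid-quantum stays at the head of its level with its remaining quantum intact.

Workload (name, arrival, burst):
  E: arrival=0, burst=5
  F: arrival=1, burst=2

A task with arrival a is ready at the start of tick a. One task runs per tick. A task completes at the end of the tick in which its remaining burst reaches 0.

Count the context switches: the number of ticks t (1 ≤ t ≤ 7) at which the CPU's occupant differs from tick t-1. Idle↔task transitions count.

context switches = 3

t=0: L0/L1/L2 = E/-/- → run E
t=1: L0/L1/L2 = EF/-/- → run E
t=2: L0/L1/L2 = EF/-/- → run E
t=3: L0/L1/L2 = EF/-/- → run E
t=4: L0/L1/L2 = F/E/- → run F
t=5: L0/L1/L2 = F/E/- → run F
t=6: L0/L1/L2 = -/E/- → run E
t=7: (idle)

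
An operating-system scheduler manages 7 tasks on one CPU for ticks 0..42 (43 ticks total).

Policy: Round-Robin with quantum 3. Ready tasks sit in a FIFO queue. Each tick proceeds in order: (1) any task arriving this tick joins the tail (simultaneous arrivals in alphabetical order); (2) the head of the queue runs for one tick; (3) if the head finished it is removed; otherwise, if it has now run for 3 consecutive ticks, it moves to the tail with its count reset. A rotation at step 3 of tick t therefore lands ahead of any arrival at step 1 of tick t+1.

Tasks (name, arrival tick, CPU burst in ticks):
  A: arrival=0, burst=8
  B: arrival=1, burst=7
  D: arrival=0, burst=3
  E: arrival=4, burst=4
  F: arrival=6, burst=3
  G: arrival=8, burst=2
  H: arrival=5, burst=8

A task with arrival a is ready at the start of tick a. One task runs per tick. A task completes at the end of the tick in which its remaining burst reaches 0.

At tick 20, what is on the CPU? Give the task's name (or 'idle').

t=0: queue=[A,D] q_used=0 → run A
t=1: queue=[A,D,B] q_used=1 → run A
t=2: queue=[A,D,B] q_used=2 → run A
t=3: queue=[D,B,A] q_used=0 → run D
t=4: queue=[D,B,A,E] q_used=1 → run D
t=5: queue=[D,B,A,E,H] q_used=2 → run D
t=6: queue=[B,A,E,H,F] q_used=0 → run B
t=7: queue=[B,A,E,H,F] q_used=1 → run B
t=8: queue=[B,A,E,H,F,G] q_used=2 → run B
t=9: queue=[A,E,H,F,G,B] q_used=0 → run A
t=10: queue=[A,E,H,F,G,B] q_used=1 → run A
t=11: queue=[A,E,H,F,G,B] q_used=2 → run A
t=12: queue=[E,H,F,G,B,A] q_used=0 → run E
t=13: queue=[E,H,F,G,B,A] q_used=1 → run E
t=14: queue=[E,H,F,G,B,A] q_used=2 → run E
t=15: queue=[H,F,G,B,A,E] q_used=0 → run H
t=16: queue=[H,F,G,B,A,E] q_used=1 → run H
t=17: queue=[H,F,G,B,A,E] q_used=2 → run H
t=18: queue=[F,G,B,A,E,H] q_used=0 → run F
t=19: queue=[F,G,B,A,E,H] q_used=1 → run F
t=20: queue=[F,G,B,A,E,H] q_used=2 → run F
t=21: queue=[G,B,A,E,H] q_used=0 → run G
t=22: queue=[G,B,A,E,H] q_used=1 → run G
t=23: queue=[B,A,E,H] q_used=0 → run B
t=24: queue=[B,A,E,H] q_used=1 → run B
t=25: queue=[B,A,E,H] q_used=2 → run B
t=26: queue=[A,E,H,B] q_used=0 → run A
t=27: queue=[A,E,H,B] q_used=1 → run A
t=28: queue=[E,H,B] q_used=0 → run E
t=29: queue=[H,B] q_used=0 → run H
t=30: queue=[H,B] q_used=1 → run H
t=31: queue=[H,B] q_used=2 → run H
t=32: queue=[B,H] q_used=0 → run B
t=33: queue=[H] q_used=0 → run H
t=34: queue=[H] q_used=1 → run H
t=35: (idle)
t=36: (idle)
t=37: (idle)
t=38: (idle)
t=39: (idle)
t=40: (idle)
t=41: (idle)
t=42: (idle)

running at tick 20 = F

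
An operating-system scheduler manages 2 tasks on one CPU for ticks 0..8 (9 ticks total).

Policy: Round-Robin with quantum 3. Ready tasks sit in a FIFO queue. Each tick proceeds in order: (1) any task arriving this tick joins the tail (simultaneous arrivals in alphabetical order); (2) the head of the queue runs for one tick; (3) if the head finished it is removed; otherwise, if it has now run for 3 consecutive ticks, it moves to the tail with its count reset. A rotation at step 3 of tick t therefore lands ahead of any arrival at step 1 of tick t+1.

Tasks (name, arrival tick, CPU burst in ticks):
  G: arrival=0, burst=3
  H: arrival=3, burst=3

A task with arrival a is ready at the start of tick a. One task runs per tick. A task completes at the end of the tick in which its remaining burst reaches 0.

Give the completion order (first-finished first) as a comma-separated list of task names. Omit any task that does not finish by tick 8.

t=0: queue=[G] q_used=0 → run G
t=1: queue=[G] q_used=1 → run G
t=2: queue=[G] q_used=2 → run G
t=3: queue=[H] q_used=0 → run H
t=4: queue=[H] q_used=1 → run H
t=5: queue=[H] q_used=2 → run H
t=6: (idle)
t=7: (idle)
t=8: (idle)

completion order = G, H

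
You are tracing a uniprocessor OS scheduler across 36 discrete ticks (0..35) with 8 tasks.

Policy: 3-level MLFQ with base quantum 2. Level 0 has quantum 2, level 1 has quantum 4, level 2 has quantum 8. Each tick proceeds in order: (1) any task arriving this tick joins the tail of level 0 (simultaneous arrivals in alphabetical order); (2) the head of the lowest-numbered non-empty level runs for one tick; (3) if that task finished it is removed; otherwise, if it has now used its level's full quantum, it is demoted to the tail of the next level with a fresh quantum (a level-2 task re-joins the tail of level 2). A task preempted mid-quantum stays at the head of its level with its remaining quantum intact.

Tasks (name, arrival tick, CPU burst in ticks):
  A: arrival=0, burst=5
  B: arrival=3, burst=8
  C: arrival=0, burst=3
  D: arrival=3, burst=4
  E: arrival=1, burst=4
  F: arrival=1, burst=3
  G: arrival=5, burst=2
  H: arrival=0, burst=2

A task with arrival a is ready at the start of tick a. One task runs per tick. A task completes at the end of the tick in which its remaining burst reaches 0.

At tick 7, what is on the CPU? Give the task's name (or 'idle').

running at tick 7 = E

t=0: L0/L1/L2 = ACH/-/- → run A
t=1: L0/L1/L2 = ACHEF/-/- → run A
t=2: L0/L1/L2 = CHEF/A/- → run C
t=3: L0/L1/L2 = CHEFBD/A/- → run C
t=4: L0/L1/L2 = HEFBD/AC/- → run H
t=5: L0/L1/L2 = HEFBDG/AC/- → run H
t=6: L0/L1/L2 = EFBDG/AC/- → run E
t=7: L0/L1/L2 = EFBDG/AC/- → run E
t=8: L0/L1/L2 = FBDG/ACE/- → run F
t=9: L0/L1/L2 = FBDG/ACE/- → run F
t=10: L0/L1/L2 = BDG/ACEF/- → run B
t=11: L0/L1/L2 = BDG/ACEF/- → run B
t=12: L0/L1/L2 = DG/ACEFB/- → run D
t=13: L0/L1/L2 = DG/ACEFB/- → run D
t=14: L0/L1/L2 = G/ACEFBD/- → run G
t=15: L0/L1/L2 = G/ACEFBD/- → run G
t=16: L0/L1/L2 = -/ACEFBD/- → run A
t=17: L0/L1/L2 = -/ACEFBD/- → run A
t=18: L0/L1/L2 = -/ACEFBD/- → run A
t=19: L0/L1/L2 = -/CEFBD/- → run C
t=20: L0/L1/L2 = -/EFBD/- → run E
t=21: L0/L1/L2 = -/EFBD/- → run E
t=22: L0/L1/L2 = -/FBD/- → run F
t=23: L0/L1/L2 = -/BD/- → run B
t=24: L0/L1/L2 = -/BD/- → run B
t=25: L0/L1/L2 = -/BD/- → run B
t=26: L0/L1/L2 = -/BD/- → run B
t=27: L0/L1/L2 = -/D/B → run D
t=28: L0/L1/L2 = -/D/B → run D
t=29: L0/L1/L2 = -/-/B → run B
t=30: L0/L1/L2 = -/-/B → run B
t=31: (idle)
t=32: (idle)
t=33: (idle)
t=34: (idle)
t=35: (idle)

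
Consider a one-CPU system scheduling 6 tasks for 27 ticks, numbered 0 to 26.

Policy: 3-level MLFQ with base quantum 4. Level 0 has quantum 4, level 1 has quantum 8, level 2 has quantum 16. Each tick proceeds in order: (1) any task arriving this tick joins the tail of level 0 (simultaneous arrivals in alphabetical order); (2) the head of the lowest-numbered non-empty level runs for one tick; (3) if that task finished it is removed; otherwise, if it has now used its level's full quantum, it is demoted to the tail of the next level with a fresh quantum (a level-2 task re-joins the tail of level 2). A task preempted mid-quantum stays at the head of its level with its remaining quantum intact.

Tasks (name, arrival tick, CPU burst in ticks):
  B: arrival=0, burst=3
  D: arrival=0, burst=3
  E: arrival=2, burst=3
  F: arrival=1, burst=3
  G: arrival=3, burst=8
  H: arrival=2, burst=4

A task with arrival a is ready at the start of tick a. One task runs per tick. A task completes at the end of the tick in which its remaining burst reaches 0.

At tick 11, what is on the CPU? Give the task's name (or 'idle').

t=0: L0/L1/L2 = BD/-/- → run B
t=1: L0/L1/L2 = BDF/-/- → run B
t=2: L0/L1/L2 = BDFEH/-/- → run B
t=3: L0/L1/L2 = DFEHG/-/- → run D
t=4: L0/L1/L2 = DFEHG/-/- → run D
t=5: L0/L1/L2 = DFEHG/-/- → run D
t=6: L0/L1/L2 = FEHG/-/- → run F
t=7: L0/L1/L2 = FEHG/-/- → run F
t=8: L0/L1/L2 = FEHG/-/- → run F
t=9: L0/L1/L2 = EHG/-/- → run E
t=10: L0/L1/L2 = EHG/-/- → run E
t=11: L0/L1/L2 = EHG/-/- → run E
t=12: L0/L1/L2 = HG/-/- → run H
t=13: L0/L1/L2 = HG/-/- → run H
t=14: L0/L1/L2 = HG/-/- → run H
t=15: L0/L1/L2 = HG/-/- → run H
t=16: L0/L1/L2 = G/-/- → run G
t=17: L0/L1/L2 = G/-/- → run G
t=18: L0/L1/L2 = G/-/- → run G
t=19: L0/L1/L2 = G/-/- → run G
t=20: L0/L1/L2 = -/G/- → run G
t=21: L0/L1/L2 = -/G/- → run G
t=22: L0/L1/L2 = -/G/- → run G
t=23: L0/L1/L2 = -/G/- → run G
t=24: (idle)
t=25: (idle)
t=26: (idle)

running at tick 11 = E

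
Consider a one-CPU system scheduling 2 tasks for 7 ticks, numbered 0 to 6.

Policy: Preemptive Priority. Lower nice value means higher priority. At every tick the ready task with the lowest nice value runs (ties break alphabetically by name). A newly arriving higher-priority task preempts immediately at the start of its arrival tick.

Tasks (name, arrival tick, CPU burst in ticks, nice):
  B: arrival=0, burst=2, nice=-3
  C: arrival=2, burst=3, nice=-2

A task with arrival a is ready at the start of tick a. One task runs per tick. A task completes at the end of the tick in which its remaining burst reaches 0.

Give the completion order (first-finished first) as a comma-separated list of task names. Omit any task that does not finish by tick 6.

completion order = B, C

t=0: ready={B} → run B
t=1: ready={B} → run B
t=2: ready={C} → run C
t=3: ready={C} → run C
t=4: ready={C} → run C
t=5: (idle)
t=6: (idle)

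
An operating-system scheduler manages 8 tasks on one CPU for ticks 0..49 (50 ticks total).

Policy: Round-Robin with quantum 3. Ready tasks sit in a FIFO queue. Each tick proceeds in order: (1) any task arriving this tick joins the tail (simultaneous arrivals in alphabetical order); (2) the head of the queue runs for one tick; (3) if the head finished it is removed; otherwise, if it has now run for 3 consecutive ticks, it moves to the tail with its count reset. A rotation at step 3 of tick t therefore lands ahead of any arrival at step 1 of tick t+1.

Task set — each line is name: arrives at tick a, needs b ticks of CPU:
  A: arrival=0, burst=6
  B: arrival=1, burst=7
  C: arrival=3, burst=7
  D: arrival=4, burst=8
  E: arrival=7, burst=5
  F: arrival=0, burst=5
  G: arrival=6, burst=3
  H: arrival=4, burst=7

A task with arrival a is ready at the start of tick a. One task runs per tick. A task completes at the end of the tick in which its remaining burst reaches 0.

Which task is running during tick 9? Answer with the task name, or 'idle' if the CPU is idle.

t=0: queue=[A,F] q_used=0 → run A
t=1: queue=[A,F,B] q_used=1 → run A
t=2: queue=[A,F,B] q_used=2 → run A
t=3: queue=[F,B,A,C] q_used=0 → run F
t=4: queue=[F,B,A,C,D,H] q_used=1 → run F
t=5: queue=[F,B,A,C,D,H] q_used=2 → run F
t=6: queue=[B,A,C,D,H,F,G] q_used=0 → run B
t=7: queue=[B,A,C,D,H,F,G,E] q_used=1 → run B
t=8: queue=[B,A,C,D,H,F,G,E] q_used=2 → run B
t=9: queue=[A,C,D,H,F,G,E,B] q_used=0 → run A
t=10: queue=[A,C,D,H,F,G,E,B] q_used=1 → run A
t=11: queue=[A,C,D,H,F,G,E,B] q_used=2 → run A
t=12: queue=[C,D,H,F,G,E,B] q_used=0 → run C
t=13: queue=[C,D,H,F,G,E,B] q_used=1 → run C
t=14: queue=[C,D,H,F,G,E,B] q_used=2 → run C
t=15: queue=[D,H,F,G,E,B,C] q_used=0 → run D
t=16: queue=[D,H,F,G,E,B,C] q_used=1 → run D
t=17: queue=[D,H,F,G,E,B,C] q_used=2 → run D
t=18: queue=[H,F,G,E,B,C,D] q_used=0 → run H
t=19: queue=[H,F,G,E,B,C,D] q_used=1 → run H
t=20: queue=[H,F,G,E,B,C,D] q_used=2 → run H
t=21: queue=[F,G,E,B,C,D,H] q_used=0 → run F
t=22: queue=[F,G,E,B,C,D,H] q_used=1 → run F
t=23: queue=[G,E,B,C,D,H] q_used=0 → run G
t=24: queue=[G,E,B,C,D,H] q_used=1 → run G
t=25: queue=[G,E,B,C,D,H] q_used=2 → run G
t=26: queue=[E,B,C,D,H] q_used=0 → run E
t=27: queue=[E,B,C,D,H] q_used=1 → run E
t=28: queue=[E,B,C,D,H] q_used=2 → run E
t=29: queue=[B,C,D,H,E] q_used=0 → run B
t=30: queue=[B,C,D,H,E] q_used=1 → run B
t=31: queue=[B,C,D,H,E] q_used=2 → run B
t=32: queue=[C,D,H,E,B] q_used=0 → run C
t=33: queue=[C,D,H,E,B] q_used=1 → run C
t=34: queue=[C,D,H,E,B] q_used=2 → run C
t=35: queue=[D,H,E,B,C] q_used=0 → run D
t=36: queue=[D,H,E,B,C] q_used=1 → run D
t=37: queue=[D,H,E,B,C] q_used=2 → run D
t=38: queue=[H,E,B,C,D] q_used=0 → run H
t=39: queue=[H,E,B,C,D] q_used=1 → run H
t=40: queue=[H,E,B,C,D] q_used=2 → run H
t=41: queue=[E,B,C,D,H] q_used=0 → run E
t=42: queue=[E,B,C,D,H] q_used=1 → run E
t=43: queue=[B,C,D,H] q_used=0 → run B
t=44: queue=[C,D,H] q_used=0 → run C
t=45: queue=[D,H] q_used=0 → run D
t=46: queue=[D,H] q_used=1 → run D
t=47: queue=[H] q_used=0 → run H
t=48: (idle)
t=49: (idle)

running at tick 9 = A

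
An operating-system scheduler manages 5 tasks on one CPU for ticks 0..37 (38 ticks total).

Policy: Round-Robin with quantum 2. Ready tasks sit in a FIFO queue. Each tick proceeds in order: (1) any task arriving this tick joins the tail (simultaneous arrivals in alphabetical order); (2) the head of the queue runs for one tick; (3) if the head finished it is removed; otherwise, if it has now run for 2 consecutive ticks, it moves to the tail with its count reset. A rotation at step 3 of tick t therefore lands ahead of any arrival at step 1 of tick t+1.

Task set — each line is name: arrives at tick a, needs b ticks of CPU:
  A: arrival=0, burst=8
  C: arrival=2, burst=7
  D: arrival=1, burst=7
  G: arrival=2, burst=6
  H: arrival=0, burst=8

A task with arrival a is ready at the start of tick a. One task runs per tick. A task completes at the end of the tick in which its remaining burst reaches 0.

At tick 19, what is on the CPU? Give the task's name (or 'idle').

running at tick 19 = C

t=0: queue=[A,H] q_used=0 → run A
t=1: queue=[A,H,D] q_used=1 → run A
t=2: queue=[H,D,A,C,G] q_used=0 → run H
t=3: queue=[H,D,A,C,G] q_used=1 → run H
t=4: queue=[D,A,C,G,H] q_used=0 → run D
t=5: queue=[D,A,C,G,H] q_used=1 → run D
t=6: queue=[A,C,G,H,D] q_used=0 → run A
t=7: queue=[A,C,G,H,D] q_used=1 → run A
t=8: queue=[C,G,H,D,A] q_used=0 → run C
t=9: queue=[C,G,H,D,A] q_used=1 → run C
t=10: queue=[G,H,D,A,C] q_used=0 → run G
t=11: queue=[G,H,D,A,C] q_used=1 → run G
t=12: queue=[H,D,A,C,G] q_used=0 → run H
t=13: queue=[H,D,A,C,G] q_used=1 → run H
t=14: queue=[D,A,C,G,H] q_used=0 → run D
t=15: queue=[D,A,C,G,H] q_used=1 → run D
t=16: queue=[A,C,G,H,D] q_used=0 → run A
t=17: queue=[A,C,G,H,D] q_used=1 → run A
t=18: queue=[C,G,H,D,A] q_used=0 → run C
t=19: queue=[C,G,H,D,A] q_used=1 → run C
t=20: queue=[G,H,D,A,C] q_used=0 → run G
t=21: queue=[G,H,D,A,C] q_used=1 → run G
t=22: queue=[H,D,A,C,G] q_used=0 → run H
t=23: queue=[H,D,A,C,G] q_used=1 → run H
t=24: queue=[D,A,C,G,H] q_used=0 → run D
t=25: queue=[D,A,C,G,H] q_used=1 → run D
t=26: queue=[A,C,G,H,D] q_used=0 → run A
t=27: queue=[A,C,G,H,D] q_used=1 → run A
t=28: queue=[C,G,H,D] q_used=0 → run C
t=29: queue=[C,G,H,D] q_used=1 → run C
t=30: queue=[G,H,D,C] q_used=0 → run G
t=31: queue=[G,H,D,C] q_used=1 → run G
t=32: queue=[H,D,C] q_used=0 → run H
t=33: queue=[H,D,C] q_used=1 → run H
t=34: queue=[D,C] q_used=0 → run D
t=35: queue=[C] q_used=0 → run C
t=36: (idle)
t=37: (idle)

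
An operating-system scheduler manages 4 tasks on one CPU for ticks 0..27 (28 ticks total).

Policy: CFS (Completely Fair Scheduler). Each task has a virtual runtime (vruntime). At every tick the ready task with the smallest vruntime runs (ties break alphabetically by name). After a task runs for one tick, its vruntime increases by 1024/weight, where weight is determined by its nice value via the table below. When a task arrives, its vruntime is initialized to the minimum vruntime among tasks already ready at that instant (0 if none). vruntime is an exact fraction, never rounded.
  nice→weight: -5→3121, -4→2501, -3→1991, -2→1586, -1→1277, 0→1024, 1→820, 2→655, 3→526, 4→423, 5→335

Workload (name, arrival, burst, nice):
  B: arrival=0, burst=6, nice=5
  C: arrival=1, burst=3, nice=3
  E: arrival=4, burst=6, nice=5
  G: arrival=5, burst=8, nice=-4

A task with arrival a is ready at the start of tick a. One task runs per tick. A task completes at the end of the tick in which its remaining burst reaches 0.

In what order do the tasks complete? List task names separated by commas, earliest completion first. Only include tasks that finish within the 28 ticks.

completion order = C, G, B, E

t=0: vr[B=0] → run B
t=1: vr[B=1024/335 C=1024/335] → run B
t=2: vr[B=2048/335 C=1024/335] → run C
t=3: vr[B=2048/335 C=440832/88105] → run C
t=4: vr[B=2048/335 C=612352/88105 E=2048/335] → run B
t=5: vr[B=3072/335 C=612352/88105 E=2048/335 G=2048/335] → run E
t=6: vr[B=3072/335 C=612352/88105 E=3072/335 G=2048/335] → run G
t=7: vr[B=3072/335 C=612352/88105 E=3072/335 G=5465088/837835] → run G
t=8: vr[B=3072/335 C=612352/88105 E=3072/335 G=5808128/837835] → run G
t=9: vr[B=3072/335 C=612352/88105 E=3072/335 G=6151168/837835] → run C
t=10: vr[B=3072/335 E=3072/335 G=6151168/837835] → run G
t=11: vr[B=3072/335 E=3072/335 G=6494208/837835] → run G
t=12: vr[B=3072/335 E=3072/335 G=6837248/837835] → run G
t=13: vr[B=3072/335 E=3072/335 G=7180288/837835] → run G
t=14: vr[B=3072/335 E=3072/335 G=7523328/837835] → run G
t=15: vr[B=3072/335 E=3072/335] → run B
t=16: vr[B=4096/335 E=3072/335] → run E
t=17: vr[B=4096/335 E=4096/335] → run B
t=18: vr[B=1024/67 E=4096/335] → run E
t=19: vr[B=1024/67 E=1024/67] → run B
t=20: vr[E=1024/67] → run E
t=21: vr[E=6144/335] → run E
t=22: vr[E=7168/335] → run E
t=23: (idle)
t=24: (idle)
t=25: (idle)
t=26: (idle)
t=27: (idle)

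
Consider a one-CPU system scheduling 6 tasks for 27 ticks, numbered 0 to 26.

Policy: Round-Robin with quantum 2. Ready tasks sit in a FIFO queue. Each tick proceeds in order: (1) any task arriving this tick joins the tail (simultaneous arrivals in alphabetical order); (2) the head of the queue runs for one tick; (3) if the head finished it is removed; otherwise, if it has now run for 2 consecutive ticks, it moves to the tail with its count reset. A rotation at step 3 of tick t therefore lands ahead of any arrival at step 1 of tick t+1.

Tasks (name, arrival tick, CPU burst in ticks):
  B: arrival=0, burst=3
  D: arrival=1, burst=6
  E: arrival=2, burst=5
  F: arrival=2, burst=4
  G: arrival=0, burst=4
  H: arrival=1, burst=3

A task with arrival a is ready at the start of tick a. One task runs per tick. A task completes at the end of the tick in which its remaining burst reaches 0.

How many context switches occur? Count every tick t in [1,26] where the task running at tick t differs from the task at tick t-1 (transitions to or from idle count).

context switches = 14

t=0: queue=[B,G] q_used=0 → run B
t=1: queue=[B,G,D,H] q_used=1 → run B
t=2: queue=[G,D,H,B,E,F] q_used=0 → run G
t=3: queue=[G,D,H,B,E,F] q_used=1 → run G
t=4: queue=[D,H,B,E,F,G] q_used=0 → run D
t=5: queue=[D,H,B,E,F,G] q_used=1 → run D
t=6: queue=[H,B,E,F,G,D] q_used=0 → run H
t=7: queue=[H,B,E,F,G,D] q_used=1 → run H
t=8: queue=[B,E,F,G,D,H] q_used=0 → run B
t=9: queue=[E,F,G,D,H] q_used=0 → run E
t=10: queue=[E,F,G,D,H] q_used=1 → run E
t=11: queue=[F,G,D,H,E] q_used=0 → run F
t=12: queue=[F,G,D,H,E] q_used=1 → run F
t=13: queue=[G,D,H,E,F] q_used=0 → run G
t=14: queue=[G,D,H,E,F] q_used=1 → run G
t=15: queue=[D,H,E,F] q_used=0 → run D
t=16: queue=[D,H,E,F] q_used=1 → run D
t=17: queue=[H,E,F,D] q_used=0 → run H
t=18: queue=[E,F,D] q_used=0 → run E
t=19: queue=[E,F,D] q_used=1 → run E
t=20: queue=[F,D,E] q_used=0 → run F
t=21: queue=[F,D,E] q_used=1 → run F
t=22: queue=[D,E] q_used=0 → run D
t=23: queue=[D,E] q_used=1 → run D
t=24: queue=[E] q_used=0 → run E
t=25: (idle)
t=26: (idle)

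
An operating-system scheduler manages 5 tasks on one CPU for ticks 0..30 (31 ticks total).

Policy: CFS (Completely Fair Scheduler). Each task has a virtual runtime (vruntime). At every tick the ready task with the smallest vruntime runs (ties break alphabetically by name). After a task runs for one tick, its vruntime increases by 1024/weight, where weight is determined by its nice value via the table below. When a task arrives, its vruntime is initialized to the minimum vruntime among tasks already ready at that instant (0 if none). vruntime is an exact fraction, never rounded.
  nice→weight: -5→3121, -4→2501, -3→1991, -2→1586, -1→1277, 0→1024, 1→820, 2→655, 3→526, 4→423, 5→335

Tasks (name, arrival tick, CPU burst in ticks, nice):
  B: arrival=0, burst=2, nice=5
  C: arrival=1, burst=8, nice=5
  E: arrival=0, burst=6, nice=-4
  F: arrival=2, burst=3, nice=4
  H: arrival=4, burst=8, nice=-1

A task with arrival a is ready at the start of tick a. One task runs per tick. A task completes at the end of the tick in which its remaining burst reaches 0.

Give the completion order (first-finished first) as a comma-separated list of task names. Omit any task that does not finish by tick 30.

completion order = E, B, F, H, C

t=0: vr[B=0 E=0] → run B
t=1: vr[B=1024/335 C=0 E=0] → run C
t=2: vr[B=1024/335 C=1024/335 E=0 F=0] → run E
t=3: vr[B=1024/335 C=1024/335 E=1024/2501 F=0] → run F
t=4: vr[B=1024/335 C=1024/335 E=1024/2501 F=1024/423 H=1024/2501] → run E
t=5: vr[B=1024/335 C=1024/335 E=2048/2501 F=1024/423 H=1024/2501] → run H
t=6: vr[B=1024/335 C=1024/335 E=2048/2501 F=1024/423 H=3868672/3193777] → run E
t=7: vr[B=1024/335 C=1024/335 E=3072/2501 F=1024/423 H=3868672/3193777] → run H
t=8: vr[B=1024/335 C=1024/335 E=3072/2501 F=1024/423 H=6429696/3193777] → run E
t=9: vr[B=1024/335 C=1024/335 E=4096/2501 F=1024/423 H=6429696/3193777] → run E
t=10: vr[B=1024/335 C=1024/335 E=5120/2501 F=1024/423 H=6429696/3193777] → run H
t=11: vr[B=1024/335 C=1024/335 E=5120/2501 F=1024/423 H=8990720/3193777] → run E
t=12: vr[B=1024/335 C=1024/335 F=1024/423 H=8990720/3193777] → run F
t=13: vr[B=1024/335 C=1024/335 F=2048/423 H=8990720/3193777] → run H
t=14: vr[B=1024/335 C=1024/335 F=2048/423 H=11551744/3193777] → run B
t=15: vr[C=1024/335 F=2048/423 H=11551744/3193777] → run C
t=16: vr[C=2048/335 F=2048/423 H=11551744/3193777] → run H
t=17: vr[C=2048/335 F=2048/423 H=14112768/3193777] → run H
t=18: vr[C=2048/335 F=2048/423 H=16673792/3193777] → run F
t=19: vr[C=2048/335 H=16673792/3193777] → run H
t=20: vr[C=2048/335 H=19234816/3193777] → run H
t=21: vr[C=2048/335] → run C
t=22: vr[C=3072/335] → run C
t=23: vr[C=4096/335] → run C
t=24: vr[C=1024/67] → run C
t=25: vr[C=6144/335] → run C
t=26: vr[C=7168/335] → run C
t=27: (idle)
t=28: (idle)
t=29: (idle)
t=30: (idle)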